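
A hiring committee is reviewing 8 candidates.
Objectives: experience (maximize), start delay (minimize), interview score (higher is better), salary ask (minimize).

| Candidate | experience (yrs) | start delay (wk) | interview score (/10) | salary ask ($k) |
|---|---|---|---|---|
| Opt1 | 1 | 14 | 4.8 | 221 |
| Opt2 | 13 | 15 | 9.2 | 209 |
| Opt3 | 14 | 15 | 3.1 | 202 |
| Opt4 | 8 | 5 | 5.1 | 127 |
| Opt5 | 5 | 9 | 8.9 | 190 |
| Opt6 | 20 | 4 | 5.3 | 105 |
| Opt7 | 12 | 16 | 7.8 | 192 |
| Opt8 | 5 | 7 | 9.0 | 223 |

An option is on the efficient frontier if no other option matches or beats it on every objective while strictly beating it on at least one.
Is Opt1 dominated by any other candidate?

Yes

Opt4 vs Opt1: experience 8≥1, start delay 5≤14, interview score 5.1≥4.8, salary ask 127≤221 — Opt4 is at least as good on every objective and strictly better on at least one, so Opt4 dominates Opt1.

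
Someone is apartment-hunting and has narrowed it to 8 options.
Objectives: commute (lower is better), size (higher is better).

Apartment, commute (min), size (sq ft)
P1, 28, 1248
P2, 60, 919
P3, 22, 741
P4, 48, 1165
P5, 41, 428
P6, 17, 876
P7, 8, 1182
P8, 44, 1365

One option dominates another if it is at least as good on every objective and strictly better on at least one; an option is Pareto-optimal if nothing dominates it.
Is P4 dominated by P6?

No

P6 vs P4: P6 is worse on size (876 vs 1165), so it does not dominate P4.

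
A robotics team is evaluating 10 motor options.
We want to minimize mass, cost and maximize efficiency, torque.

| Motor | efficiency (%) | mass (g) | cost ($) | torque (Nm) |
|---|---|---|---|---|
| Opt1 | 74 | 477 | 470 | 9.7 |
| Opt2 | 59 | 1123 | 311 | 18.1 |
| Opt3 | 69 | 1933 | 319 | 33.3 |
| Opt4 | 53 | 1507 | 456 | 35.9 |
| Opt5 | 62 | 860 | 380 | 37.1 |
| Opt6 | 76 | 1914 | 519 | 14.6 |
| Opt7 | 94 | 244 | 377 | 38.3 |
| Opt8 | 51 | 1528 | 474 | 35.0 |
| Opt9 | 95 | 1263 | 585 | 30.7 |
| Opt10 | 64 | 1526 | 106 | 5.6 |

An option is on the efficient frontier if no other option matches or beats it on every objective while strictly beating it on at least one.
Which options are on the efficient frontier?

Opt2, Opt3, Opt7, Opt9, Opt10

Opt1: dominated by Opt7 (efficiency 94≥74, mass 244≤477, cost 377≤470, torque 38.3≥9.7).
Opt2: not dominated.
Opt3: not dominated.
Opt4: dominated by Opt5 (efficiency 62≥53, mass 860≤1507, cost 380≤456, torque 37.1≥35.9).
Opt5: dominated by Opt7 (efficiency 94≥62, mass 244≤860, cost 377≤380, torque 38.3≥37.1).
Opt6: dominated by Opt7 (efficiency 94≥76, mass 244≤1914, cost 377≤519, torque 38.3≥14.6).
Opt7: not dominated (best mass).
Opt8: dominated by Opt4 (efficiency 53≥51, mass 1507≤1528, cost 456≤474, torque 35.9≥35.0).
Opt9: not dominated (best efficiency).
Opt10: not dominated (best cost).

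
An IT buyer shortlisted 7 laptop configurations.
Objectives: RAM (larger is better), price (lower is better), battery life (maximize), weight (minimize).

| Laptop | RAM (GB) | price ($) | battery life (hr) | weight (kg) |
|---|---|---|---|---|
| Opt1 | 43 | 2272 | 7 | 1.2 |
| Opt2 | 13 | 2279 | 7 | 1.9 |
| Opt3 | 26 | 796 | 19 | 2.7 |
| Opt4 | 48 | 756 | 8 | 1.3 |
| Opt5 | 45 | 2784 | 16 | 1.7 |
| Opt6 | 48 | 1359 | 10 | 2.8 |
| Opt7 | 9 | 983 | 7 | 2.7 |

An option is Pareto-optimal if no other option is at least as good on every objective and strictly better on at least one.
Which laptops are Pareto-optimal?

Opt1, Opt3, Opt4, Opt5, Opt6

Opt1: not dominated (best weight).
Opt2: dominated by Opt1 (RAM 43≥13, price 2272≤2279, battery life 7≥7, weight 1.2≤1.9).
Opt3: not dominated (best battery life).
Opt4: not dominated (best price).
Opt5: not dominated.
Opt6: not dominated.
Opt7: dominated by Opt3 (RAM 26≥9, price 796≤983, battery life 19≥7, weight 2.7≤2.7).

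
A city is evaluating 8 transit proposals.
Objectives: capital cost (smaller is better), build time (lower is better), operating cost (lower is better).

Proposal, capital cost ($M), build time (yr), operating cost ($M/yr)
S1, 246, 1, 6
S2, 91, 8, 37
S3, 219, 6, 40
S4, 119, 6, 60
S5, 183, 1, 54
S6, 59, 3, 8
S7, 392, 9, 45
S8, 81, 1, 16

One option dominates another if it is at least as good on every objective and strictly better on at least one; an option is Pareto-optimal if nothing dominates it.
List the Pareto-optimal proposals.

S1: not dominated (best operating cost).
S2: dominated by S6 (capital cost 59≤91, build time 3≤8, operating cost 8≤37).
S3: dominated by S6 (capital cost 59≤219, build time 3≤6, operating cost 8≤40).
S4: dominated by S6 (capital cost 59≤119, build time 3≤6, operating cost 8≤60).
S5: dominated by S8 (capital cost 81≤183, build time 1≤1, operating cost 16≤54).
S6: not dominated (best capital cost).
S7: dominated by S1 (capital cost 246≤392, build time 1≤9, operating cost 6≤45).
S8: not dominated.

S1, S6, S8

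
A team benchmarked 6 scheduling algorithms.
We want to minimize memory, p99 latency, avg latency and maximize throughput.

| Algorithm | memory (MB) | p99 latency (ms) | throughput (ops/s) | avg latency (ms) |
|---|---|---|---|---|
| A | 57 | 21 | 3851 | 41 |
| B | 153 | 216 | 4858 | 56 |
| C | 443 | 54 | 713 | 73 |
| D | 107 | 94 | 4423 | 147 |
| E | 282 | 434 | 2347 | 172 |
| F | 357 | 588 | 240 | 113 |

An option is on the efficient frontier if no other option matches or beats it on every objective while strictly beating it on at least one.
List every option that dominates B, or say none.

none

A: worse on throughput (3851 vs 4858).
C: worse on memory (443 vs 153).
D: worse on throughput (4423 vs 4858).
E: worse on memory (282 vs 153).
F: worse on memory (357 vs 153).
No option dominates B.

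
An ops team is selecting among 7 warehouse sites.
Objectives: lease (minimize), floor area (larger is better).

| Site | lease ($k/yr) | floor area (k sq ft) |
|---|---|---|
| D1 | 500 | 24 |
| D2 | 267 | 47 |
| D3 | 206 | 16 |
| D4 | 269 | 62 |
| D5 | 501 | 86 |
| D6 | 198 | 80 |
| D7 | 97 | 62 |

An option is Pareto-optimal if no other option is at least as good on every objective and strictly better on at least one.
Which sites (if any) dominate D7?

D1: worse on lease (500 vs 97).
D2: worse on lease (267 vs 97).
D3: worse on lease (206 vs 97).
D4: worse on lease (269 vs 97).
D5: worse on lease (501 vs 97).
D6: worse on lease (198 vs 97).
No option dominates D7.

none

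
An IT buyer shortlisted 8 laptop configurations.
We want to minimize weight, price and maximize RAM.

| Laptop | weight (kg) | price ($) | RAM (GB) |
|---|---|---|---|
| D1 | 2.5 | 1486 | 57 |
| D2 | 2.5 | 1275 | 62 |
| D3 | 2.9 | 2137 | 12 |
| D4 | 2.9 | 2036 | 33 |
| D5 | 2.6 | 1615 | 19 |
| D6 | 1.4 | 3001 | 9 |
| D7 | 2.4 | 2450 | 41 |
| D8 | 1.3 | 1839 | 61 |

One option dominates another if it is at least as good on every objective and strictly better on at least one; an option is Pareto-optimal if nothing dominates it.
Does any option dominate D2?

No

D1: worse on price (1486 vs 1275).
D3: worse on weight (2.9 vs 2.5).
D4: worse on weight (2.9 vs 2.5).
D5: worse on weight (2.6 vs 2.5).
D6: worse on price (3001 vs 1275).
D7: worse on price (2450 vs 1275).
D8: worse on price (1839 vs 1275).
No option is at least as good as D2 on every objective and strictly better on one.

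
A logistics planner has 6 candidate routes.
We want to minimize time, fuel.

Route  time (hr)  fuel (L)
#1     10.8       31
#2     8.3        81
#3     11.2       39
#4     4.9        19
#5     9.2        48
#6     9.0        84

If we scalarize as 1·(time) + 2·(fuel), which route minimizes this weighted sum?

#4

#1: 1·10.8 + 2·31 = 72.8
#2: 1·8.3 + 2·81 = 170.3
#3: 1·11.2 + 2·39 = 89.2
#4: 1·4.9 + 2·19 = 42.9
#5: 1·9.2 + 2·48 = 105.2
#6: 1·9.0 + 2·84 = 177.0
Lowest: #4 at 42.9.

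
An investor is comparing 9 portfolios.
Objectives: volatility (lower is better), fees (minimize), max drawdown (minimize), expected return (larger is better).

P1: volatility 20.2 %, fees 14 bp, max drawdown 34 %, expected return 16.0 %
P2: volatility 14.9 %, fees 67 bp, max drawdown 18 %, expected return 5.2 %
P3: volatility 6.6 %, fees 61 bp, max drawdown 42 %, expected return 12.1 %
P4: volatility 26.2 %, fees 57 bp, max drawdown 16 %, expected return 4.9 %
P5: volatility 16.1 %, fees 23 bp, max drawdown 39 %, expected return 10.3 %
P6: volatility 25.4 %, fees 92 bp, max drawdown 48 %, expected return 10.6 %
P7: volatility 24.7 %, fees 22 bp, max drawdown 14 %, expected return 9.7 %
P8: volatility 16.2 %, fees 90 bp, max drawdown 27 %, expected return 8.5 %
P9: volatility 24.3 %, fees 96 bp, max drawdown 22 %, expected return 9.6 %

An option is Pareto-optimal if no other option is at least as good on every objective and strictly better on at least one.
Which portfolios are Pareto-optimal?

P1: not dominated (best fees).
P2: not dominated.
P3: not dominated (best volatility).
P4: dominated by P7 (volatility 24.7≤26.2, fees 22≤57, max drawdown 14≤16, expected return 9.7≥4.9).
P5: not dominated.
P6: dominated by P1 (volatility 20.2≤25.4, fees 14≤92, max drawdown 34≤48, expected return 16.0≥10.6).
P7: not dominated (best max drawdown).
P8: not dominated.
P9: not dominated.

P1, P2, P3, P5, P7, P8, P9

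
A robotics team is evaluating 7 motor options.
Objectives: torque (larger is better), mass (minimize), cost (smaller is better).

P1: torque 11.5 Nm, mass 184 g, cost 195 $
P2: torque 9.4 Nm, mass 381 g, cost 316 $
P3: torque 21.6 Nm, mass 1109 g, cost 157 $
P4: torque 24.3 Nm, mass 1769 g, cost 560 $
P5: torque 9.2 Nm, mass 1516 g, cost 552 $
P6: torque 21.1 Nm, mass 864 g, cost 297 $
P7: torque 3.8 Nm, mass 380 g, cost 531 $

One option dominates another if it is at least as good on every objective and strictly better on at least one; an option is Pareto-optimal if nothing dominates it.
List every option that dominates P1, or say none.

P2: worse on torque (9.4 vs 11.5).
P3: worse on mass (1109 vs 184).
P4: worse on mass (1769 vs 184).
P5: worse on torque (9.2 vs 11.5).
P6: worse on mass (864 vs 184).
P7: worse on torque (3.8 vs 11.5).
No option dominates P1.

none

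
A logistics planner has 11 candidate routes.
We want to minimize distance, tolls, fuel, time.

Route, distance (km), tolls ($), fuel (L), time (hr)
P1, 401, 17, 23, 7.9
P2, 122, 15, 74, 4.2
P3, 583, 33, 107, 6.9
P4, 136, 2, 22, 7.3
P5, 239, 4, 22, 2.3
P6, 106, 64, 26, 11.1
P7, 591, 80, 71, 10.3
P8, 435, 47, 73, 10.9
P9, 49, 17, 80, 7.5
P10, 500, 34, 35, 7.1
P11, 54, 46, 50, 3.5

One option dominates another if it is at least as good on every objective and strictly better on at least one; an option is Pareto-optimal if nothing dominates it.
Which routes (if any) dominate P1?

P4: distance 136≤401, tolls 2≤17, fuel 22≤23, time 7.3≤7.9 — dominates P1.
P5: distance 239≤401, tolls 4≤17, fuel 22≤23, time 2.3≤7.9 — dominates P1.
Others (P2, P3, P6, P7, P8, P9, P10, P11) are each worse than P1 on at least one objective.

P4, P5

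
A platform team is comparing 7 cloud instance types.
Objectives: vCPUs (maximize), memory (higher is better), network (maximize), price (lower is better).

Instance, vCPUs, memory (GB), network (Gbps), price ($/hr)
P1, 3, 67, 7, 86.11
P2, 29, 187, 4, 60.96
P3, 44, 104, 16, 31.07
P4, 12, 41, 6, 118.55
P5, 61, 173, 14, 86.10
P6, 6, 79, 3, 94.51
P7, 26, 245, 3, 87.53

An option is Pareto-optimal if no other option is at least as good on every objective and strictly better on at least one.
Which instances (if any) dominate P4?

P3: vCPUs 44≥12, memory 104≥41, network 16≥6, price 31.07≤118.55 — dominates P4.
P5: vCPUs 61≥12, memory 173≥41, network 14≥6, price 86.10≤118.55 — dominates P4.
Others (P1, P2, P6, P7) are each worse than P4 on at least one objective.

P3, P5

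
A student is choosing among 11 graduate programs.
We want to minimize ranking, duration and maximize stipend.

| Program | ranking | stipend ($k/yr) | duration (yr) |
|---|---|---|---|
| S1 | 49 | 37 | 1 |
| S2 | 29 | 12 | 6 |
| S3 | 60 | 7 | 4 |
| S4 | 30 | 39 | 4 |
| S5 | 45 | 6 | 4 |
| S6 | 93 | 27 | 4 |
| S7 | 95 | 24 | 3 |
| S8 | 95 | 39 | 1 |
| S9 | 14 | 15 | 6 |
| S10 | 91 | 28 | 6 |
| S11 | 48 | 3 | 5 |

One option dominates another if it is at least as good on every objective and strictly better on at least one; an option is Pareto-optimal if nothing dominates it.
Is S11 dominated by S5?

S5 vs S11: ranking 45≤48, stipend 6≥3, duration 4≤5 — S5 is at least as good on every objective with at least one strict improvement.

Yes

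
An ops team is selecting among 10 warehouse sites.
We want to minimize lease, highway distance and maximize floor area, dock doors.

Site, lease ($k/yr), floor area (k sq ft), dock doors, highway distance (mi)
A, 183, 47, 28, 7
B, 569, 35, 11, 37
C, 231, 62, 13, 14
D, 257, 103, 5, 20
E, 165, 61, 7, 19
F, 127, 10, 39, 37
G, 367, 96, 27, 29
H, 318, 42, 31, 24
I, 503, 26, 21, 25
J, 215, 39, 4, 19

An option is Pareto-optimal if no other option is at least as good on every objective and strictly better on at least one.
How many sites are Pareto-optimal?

7

A: not dominated (best highway distance).
B: dominated by A (lease 183≤569, floor area 47≥35, dock doors 28≥11, highway distance 7≤37).
C: not dominated.
D: not dominated (best floor area).
E: not dominated.
F: not dominated (best lease).
G: not dominated.
H: not dominated.
I: dominated by A (lease 183≤503, floor area 47≥26, dock doors 28≥21, highway distance 7≤25).
J: dominated by A (lease 183≤215, floor area 47≥39, dock doors 28≥4, highway distance 7≤19).
Pareto-optimal: A, C, D, E, F, G, H → 7.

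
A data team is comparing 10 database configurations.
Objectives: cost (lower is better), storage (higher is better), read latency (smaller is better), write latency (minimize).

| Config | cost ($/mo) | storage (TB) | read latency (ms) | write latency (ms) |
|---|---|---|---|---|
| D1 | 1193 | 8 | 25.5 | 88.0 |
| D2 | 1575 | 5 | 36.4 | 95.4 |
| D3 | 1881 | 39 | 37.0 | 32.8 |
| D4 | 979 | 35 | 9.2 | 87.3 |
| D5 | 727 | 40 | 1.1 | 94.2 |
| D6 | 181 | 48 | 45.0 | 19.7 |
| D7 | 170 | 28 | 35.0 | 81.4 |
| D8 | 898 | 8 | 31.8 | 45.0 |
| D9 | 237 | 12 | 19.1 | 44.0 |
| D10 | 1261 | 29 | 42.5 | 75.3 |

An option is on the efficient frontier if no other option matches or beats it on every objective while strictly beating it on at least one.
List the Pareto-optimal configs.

D1: dominated by D4 (cost 979≤1193, storage 35≥8, read latency 9.2≤25.5, write latency 87.3≤88.0).
D2: dominated by D1 (cost 1193≤1575, storage 8≥5, read latency 25.5≤36.4, write latency 88.0≤95.4).
D3: not dominated.
D4: not dominated.
D5: not dominated (best read latency).
D6: not dominated (best storage).
D7: not dominated (best cost).
D8: dominated by D9 (cost 237≤898, storage 12≥8, read latency 19.1≤31.8, write latency 44.0≤45.0).
D9: not dominated.
D10: not dominated.

D3, D4, D5, D6, D7, D9, D10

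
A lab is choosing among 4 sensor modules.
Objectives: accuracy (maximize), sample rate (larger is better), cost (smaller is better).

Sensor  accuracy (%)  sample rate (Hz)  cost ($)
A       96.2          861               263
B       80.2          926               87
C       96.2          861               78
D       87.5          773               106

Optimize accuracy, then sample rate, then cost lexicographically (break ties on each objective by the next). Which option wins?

C

First maximize accuracy: best is 96.2, kept {A, C}.
Then maximize sample rate: best is 861, kept {A, C}.
Then minimize cost: best is 78, kept {C}.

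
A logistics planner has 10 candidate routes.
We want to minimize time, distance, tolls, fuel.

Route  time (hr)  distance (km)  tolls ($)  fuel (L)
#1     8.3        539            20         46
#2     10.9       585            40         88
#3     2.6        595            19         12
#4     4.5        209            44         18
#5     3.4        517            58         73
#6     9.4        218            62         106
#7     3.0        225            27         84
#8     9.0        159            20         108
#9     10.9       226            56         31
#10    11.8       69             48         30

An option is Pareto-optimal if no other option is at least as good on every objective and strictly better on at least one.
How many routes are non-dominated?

#1: not dominated.
#2: dominated by #1 (time 8.3≤10.9, distance 539≤585, tolls 20≤40, fuel 46≤88).
#3: not dominated (best time).
#4: not dominated.
#5: not dominated.
#6: dominated by #4 (time 4.5≤9.4, distance 209≤218, tolls 44≤62, fuel 18≤106).
#7: not dominated.
#8: not dominated.
#9: dominated by #4 (time 4.5≤10.9, distance 209≤226, tolls 44≤56, fuel 18≤31).
#10: not dominated (best distance).
Pareto-optimal: #1, #3, #4, #5, #7, #8, #10 → 7.

7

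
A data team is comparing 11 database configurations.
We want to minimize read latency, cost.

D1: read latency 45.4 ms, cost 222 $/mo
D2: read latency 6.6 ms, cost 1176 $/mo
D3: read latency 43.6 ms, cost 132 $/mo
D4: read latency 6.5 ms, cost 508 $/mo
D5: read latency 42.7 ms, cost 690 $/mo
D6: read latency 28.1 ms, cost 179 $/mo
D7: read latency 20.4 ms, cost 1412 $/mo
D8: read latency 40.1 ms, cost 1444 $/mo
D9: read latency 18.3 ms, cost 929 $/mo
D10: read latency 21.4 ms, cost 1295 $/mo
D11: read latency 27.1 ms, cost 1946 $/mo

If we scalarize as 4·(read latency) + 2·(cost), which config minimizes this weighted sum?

D3

D1: 4·45.4 + 2·222 = 625.6
D2: 4·6.6 + 2·1176 = 2378.4
D3: 4·43.6 + 2·132 = 438.4
D4: 4·6.5 + 2·508 = 1042.0
D5: 4·42.7 + 2·690 = 1550.8
D6: 4·28.1 + 2·179 = 470.4
D7: 4·20.4 + 2·1412 = 2905.6
D8: 4·40.1 + 2·1444 = 3048.4
D9: 4·18.3 + 2·929 = 1931.2
D10: 4·21.4 + 2·1295 = 2675.6
D11: 4·27.1 + 2·1946 = 4000.4
Lowest: D3 at 438.4.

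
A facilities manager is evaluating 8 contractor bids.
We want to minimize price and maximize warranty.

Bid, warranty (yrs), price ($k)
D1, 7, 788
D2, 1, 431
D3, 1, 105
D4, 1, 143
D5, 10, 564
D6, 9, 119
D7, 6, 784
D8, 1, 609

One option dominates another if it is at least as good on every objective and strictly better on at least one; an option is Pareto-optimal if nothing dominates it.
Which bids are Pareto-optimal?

D1: dominated by D5 (warranty 10≥7, price 564≤788).
D2: dominated by D3 (warranty 1≥1, price 105≤431).
D3: not dominated (best price).
D4: dominated by D3 (warranty 1≥1, price 105≤143).
D5: not dominated (best warranty).
D6: not dominated.
D7: dominated by D5 (warranty 10≥6, price 564≤784).
D8: dominated by D2 (warranty 1≥1, price 431≤609).

D3, D5, D6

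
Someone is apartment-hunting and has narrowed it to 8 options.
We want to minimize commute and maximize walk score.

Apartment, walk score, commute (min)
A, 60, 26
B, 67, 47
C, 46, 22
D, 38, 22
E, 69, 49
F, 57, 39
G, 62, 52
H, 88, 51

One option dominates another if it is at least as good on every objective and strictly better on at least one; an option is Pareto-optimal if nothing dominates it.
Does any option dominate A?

B: worse on commute (47 vs 26).
C: worse on walk score (46 vs 60).
D: worse on walk score (38 vs 60).
E: worse on commute (49 vs 26).
F: worse on walk score (57 vs 60).
G: worse on commute (52 vs 26).
H: worse on commute (51 vs 26).
No option is at least as good as A on every objective and strictly better on one.

No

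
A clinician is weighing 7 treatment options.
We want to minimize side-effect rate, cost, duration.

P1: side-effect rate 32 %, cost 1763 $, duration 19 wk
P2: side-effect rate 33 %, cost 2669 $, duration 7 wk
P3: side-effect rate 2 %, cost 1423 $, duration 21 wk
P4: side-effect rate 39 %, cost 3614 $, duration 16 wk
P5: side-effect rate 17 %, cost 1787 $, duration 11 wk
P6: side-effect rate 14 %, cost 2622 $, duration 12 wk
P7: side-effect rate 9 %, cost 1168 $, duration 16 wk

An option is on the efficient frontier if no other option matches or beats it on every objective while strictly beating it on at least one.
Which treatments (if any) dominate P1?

P7: side-effect rate 9≤32, cost 1168≤1763, duration 16≤19 — dominates P1.
Others (P2, P3, P4, P5, P6) are each worse than P1 on at least one objective.

P7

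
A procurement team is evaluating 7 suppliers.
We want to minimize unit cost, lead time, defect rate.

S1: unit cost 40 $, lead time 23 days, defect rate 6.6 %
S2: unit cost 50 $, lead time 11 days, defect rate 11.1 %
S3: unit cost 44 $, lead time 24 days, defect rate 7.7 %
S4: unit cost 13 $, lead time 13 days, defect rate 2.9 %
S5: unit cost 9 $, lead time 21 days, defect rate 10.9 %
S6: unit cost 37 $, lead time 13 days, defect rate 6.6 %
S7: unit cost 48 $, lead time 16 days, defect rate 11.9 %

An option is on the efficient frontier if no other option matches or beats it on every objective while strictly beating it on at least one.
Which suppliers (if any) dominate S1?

S4, S6

S4: unit cost 13≤40, lead time 13≤23, defect rate 2.9≤6.6 — dominates S1.
S6: unit cost 37≤40, lead time 13≤23, defect rate 6.6≤6.6 — dominates S1.
Others (S2, S3, S5, S7) are each worse than S1 on at least one objective.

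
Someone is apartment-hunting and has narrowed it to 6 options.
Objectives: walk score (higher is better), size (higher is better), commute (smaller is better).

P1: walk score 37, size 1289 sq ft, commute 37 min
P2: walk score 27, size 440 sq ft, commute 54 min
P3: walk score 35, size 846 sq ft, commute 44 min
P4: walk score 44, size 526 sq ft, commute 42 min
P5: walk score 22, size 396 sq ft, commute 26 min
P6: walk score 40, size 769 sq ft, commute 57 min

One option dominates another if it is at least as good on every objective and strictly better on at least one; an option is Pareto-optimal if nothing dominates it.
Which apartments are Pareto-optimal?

P1: not dominated (best size).
P2: dominated by P1 (walk score 37≥27, size 1289≥440, commute 37≤54).
P3: dominated by P1 (walk score 37≥35, size 1289≥846, commute 37≤44).
P4: not dominated (best walk score).
P5: not dominated (best commute).
P6: not dominated.

P1, P4, P5, P6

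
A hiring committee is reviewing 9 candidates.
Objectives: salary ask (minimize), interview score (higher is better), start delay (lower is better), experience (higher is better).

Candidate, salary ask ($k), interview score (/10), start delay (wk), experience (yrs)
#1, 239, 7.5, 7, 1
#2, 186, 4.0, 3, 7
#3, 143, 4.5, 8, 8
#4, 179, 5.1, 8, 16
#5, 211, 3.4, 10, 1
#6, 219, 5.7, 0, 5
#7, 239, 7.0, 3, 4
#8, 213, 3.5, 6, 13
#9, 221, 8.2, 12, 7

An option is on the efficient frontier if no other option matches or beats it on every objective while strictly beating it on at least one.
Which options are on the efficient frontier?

#1: not dominated.
#2: not dominated.
#3: not dominated (best salary ask).
#4: not dominated (best experience).
#5: dominated by #2 (salary ask 186≤211, interview score 4.0≥3.4, start delay 3≤10, experience 7≥1).
#6: not dominated (best start delay).
#7: not dominated.
#8: not dominated.
#9: not dominated (best interview score).

#1, #2, #3, #4, #6, #7, #8, #9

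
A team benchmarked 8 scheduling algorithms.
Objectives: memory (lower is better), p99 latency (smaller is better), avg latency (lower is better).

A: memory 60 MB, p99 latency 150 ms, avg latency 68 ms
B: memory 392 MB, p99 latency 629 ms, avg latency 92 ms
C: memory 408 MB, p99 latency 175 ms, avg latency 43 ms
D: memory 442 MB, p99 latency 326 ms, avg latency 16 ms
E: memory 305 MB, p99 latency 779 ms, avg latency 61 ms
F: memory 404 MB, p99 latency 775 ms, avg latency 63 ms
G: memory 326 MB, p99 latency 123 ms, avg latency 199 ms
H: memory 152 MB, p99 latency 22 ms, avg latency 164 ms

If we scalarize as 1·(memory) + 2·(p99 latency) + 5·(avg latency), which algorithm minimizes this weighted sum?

A: 1·60 + 2·150 + 5·68 = 700
B: 1·392 + 2·629 + 5·92 = 2110
C: 1·408 + 2·175 + 5·43 = 973
D: 1·442 + 2·326 + 5·16 = 1174
E: 1·305 + 2·779 + 5·61 = 2168
F: 1·404 + 2·775 + 5·63 = 2269
G: 1·326 + 2·123 + 5·199 = 1567
H: 1·152 + 2·22 + 5·164 = 1016
Lowest: A at 700.

A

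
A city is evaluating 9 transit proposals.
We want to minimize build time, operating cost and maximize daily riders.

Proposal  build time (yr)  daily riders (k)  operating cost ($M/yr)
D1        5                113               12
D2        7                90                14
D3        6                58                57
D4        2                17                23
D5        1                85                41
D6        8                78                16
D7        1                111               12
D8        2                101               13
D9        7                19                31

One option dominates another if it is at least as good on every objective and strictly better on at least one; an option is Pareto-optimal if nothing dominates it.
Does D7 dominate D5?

Yes

D7 vs D5: build time 1≤1, daily riders 111≥85, operating cost 12≤41 — D7 is at least as good on every objective with at least one strict improvement.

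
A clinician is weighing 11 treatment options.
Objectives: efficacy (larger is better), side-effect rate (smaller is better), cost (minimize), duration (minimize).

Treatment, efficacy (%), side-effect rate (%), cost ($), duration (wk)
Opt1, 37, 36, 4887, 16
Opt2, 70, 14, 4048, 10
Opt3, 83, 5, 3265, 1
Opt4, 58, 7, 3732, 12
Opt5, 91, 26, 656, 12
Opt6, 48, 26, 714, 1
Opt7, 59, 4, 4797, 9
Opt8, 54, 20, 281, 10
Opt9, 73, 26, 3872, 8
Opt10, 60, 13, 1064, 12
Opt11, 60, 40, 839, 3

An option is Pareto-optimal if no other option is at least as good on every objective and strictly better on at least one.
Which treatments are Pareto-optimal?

Opt3, Opt5, Opt6, Opt7, Opt8, Opt10, Opt11

Opt1: dominated by Opt2 (efficacy 70≥37, side-effect rate 14≤36, cost 4048≤4887, duration 10≤16).
Opt2: dominated by Opt3 (efficacy 83≥70, side-effect rate 5≤14, cost 3265≤4048, duration 1≤10).
Opt3: not dominated.
Opt4: dominated by Opt3 (efficacy 83≥58, side-effect rate 5≤7, cost 3265≤3732, duration 1≤12).
Opt5: not dominated (best efficacy).
Opt6: not dominated.
Opt7: not dominated (best side-effect rate).
Opt8: not dominated (best cost).
Opt9: dominated by Opt3 (efficacy 83≥73, side-effect rate 5≤26, cost 3265≤3872, duration 1≤8).
Opt10: not dominated.
Opt11: not dominated.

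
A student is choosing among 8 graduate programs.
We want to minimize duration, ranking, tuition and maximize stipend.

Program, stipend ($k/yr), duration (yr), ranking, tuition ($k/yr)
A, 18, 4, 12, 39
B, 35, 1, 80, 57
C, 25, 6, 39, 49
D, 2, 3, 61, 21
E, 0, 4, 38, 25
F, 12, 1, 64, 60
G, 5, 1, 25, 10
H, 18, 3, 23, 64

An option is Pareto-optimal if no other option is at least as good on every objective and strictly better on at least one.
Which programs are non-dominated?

A: not dominated (best ranking).
B: not dominated (best stipend).
C: not dominated.
D: dominated by G (stipend 5≥2, duration 1≤3, ranking 25≤61, tuition 10≤21).
E: dominated by G (stipend 5≥0, duration 1≤4, ranking 25≤38, tuition 10≤25).
F: not dominated.
G: not dominated (best tuition).
H: not dominated.

A, B, C, F, G, H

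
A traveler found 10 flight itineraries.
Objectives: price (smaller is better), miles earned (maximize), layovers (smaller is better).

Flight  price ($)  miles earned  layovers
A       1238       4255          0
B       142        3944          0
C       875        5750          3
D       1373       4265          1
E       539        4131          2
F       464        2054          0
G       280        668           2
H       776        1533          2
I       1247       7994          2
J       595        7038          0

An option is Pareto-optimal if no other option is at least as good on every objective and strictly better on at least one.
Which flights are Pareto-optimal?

B, E, I, J

A: dominated by J (price 595≤1238, miles earned 7038≥4255, layovers 0≤0).
B: not dominated (best price).
C: dominated by J (price 595≤875, miles earned 7038≥5750, layovers 0≤3).
D: dominated by J (price 595≤1373, miles earned 7038≥4265, layovers 0≤1).
E: not dominated.
F: dominated by B (price 142≤464, miles earned 3944≥2054, layovers 0≤0).
G: dominated by B (price 142≤280, miles earned 3944≥668, layovers 0≤2).
H: dominated by B (price 142≤776, miles earned 3944≥1533, layovers 0≤2).
I: not dominated (best miles earned).
J: not dominated.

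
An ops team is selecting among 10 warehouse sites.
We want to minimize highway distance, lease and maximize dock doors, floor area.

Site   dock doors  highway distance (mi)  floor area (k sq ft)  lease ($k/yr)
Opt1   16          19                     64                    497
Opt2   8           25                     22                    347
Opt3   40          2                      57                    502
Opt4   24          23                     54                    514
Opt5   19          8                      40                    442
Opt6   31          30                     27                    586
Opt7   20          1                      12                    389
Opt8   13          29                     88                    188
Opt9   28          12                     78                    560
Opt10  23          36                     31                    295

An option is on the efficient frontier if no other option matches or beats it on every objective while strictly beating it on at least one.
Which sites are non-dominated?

Opt1, Opt2, Opt3, Opt5, Opt7, Opt8, Opt9, Opt10

Opt1: not dominated.
Opt2: not dominated.
Opt3: not dominated (best dock doors).
Opt4: dominated by Opt3 (dock doors 40≥24, highway distance 2≤23, floor area 57≥54, lease 502≤514).
Opt5: not dominated.
Opt6: dominated by Opt3 (dock doors 40≥31, highway distance 2≤30, floor area 57≥27, lease 502≤586).
Opt7: not dominated (best highway distance).
Opt8: not dominated (best floor area).
Opt9: not dominated.
Opt10: not dominated.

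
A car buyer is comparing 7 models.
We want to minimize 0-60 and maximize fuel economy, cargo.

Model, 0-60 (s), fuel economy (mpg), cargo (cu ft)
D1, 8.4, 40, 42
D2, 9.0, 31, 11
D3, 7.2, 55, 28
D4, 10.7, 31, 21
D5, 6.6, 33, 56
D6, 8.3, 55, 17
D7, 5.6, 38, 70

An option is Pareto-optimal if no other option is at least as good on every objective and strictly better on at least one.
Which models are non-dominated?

D1, D3, D7

D1: not dominated.
D2: dominated by D1 (0-60 8.4≤9.0, fuel economy 40≥31, cargo 42≥11).
D3: not dominated.
D4: dominated by D1 (0-60 8.4≤10.7, fuel economy 40≥31, cargo 42≥21).
D5: dominated by D7 (0-60 5.6≤6.6, fuel economy 38≥33, cargo 70≥56).
D6: dominated by D3 (0-60 7.2≤8.3, fuel economy 55≥55, cargo 28≥17).
D7: not dominated (best 0-60).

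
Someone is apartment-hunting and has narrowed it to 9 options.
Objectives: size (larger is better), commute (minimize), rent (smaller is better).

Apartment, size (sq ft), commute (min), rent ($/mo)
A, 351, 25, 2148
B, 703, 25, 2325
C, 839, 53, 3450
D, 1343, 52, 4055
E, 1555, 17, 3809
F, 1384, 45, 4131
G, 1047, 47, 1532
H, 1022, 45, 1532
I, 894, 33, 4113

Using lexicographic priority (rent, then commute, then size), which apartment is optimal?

First minimize rent: best is 1532, kept {G, H}.
Then minimize commute: best is 45, kept {H}.

H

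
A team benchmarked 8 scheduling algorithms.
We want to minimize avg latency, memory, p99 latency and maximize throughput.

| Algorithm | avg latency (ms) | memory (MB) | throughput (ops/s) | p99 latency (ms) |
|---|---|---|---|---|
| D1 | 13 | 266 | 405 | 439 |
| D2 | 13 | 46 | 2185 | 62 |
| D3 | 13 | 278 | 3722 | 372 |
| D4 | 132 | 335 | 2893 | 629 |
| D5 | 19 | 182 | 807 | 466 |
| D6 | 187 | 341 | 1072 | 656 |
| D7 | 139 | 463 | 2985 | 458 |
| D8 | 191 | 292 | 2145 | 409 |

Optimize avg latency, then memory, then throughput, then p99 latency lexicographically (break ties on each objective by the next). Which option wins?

D2

First minimize avg latency: best is 13, kept {D1, D2, D3}.
Then minimize memory: best is 46, kept {D2}.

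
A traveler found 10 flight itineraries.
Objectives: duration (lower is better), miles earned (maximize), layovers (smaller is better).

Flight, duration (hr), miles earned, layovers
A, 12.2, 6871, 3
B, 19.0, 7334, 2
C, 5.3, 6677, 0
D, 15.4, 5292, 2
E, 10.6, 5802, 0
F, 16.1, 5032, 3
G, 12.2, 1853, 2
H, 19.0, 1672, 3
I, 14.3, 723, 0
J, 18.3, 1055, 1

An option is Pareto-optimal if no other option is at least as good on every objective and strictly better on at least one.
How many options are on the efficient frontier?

3

A: not dominated.
B: not dominated (best miles earned).
C: not dominated (best duration).
D: dominated by C (duration 5.3≤15.4, miles earned 6677≥5292, layovers 0≤2).
E: dominated by C (duration 5.3≤10.6, miles earned 6677≥5802, layovers 0≤0).
F: dominated by A (duration 12.2≤16.1, miles earned 6871≥5032, layovers 3≤3).
G: dominated by C (duration 5.3≤12.2, miles earned 6677≥1853, layovers 0≤2).
H: dominated by A (duration 12.2≤19.0, miles earned 6871≥1672, layovers 3≤3).
I: dominated by C (duration 5.3≤14.3, miles earned 6677≥723, layovers 0≤0).
J: dominated by C (duration 5.3≤18.3, miles earned 6677≥1055, layovers 0≤1).
Pareto-optimal: A, B, C → 3.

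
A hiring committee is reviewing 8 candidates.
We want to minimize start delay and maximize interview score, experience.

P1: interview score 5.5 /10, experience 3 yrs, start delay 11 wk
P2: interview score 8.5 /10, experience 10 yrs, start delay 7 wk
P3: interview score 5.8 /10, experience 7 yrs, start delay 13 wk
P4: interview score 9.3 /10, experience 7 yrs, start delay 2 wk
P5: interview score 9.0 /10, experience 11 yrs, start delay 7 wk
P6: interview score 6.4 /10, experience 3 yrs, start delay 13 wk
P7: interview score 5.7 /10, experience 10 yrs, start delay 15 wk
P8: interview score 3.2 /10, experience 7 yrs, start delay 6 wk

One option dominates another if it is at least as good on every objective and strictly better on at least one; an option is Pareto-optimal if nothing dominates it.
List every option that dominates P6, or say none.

P2, P4, P5

P2: interview score 8.5≥6.4, experience 10≥3, start delay 7≤13 — dominates P6.
P4: interview score 9.3≥6.4, experience 7≥3, start delay 2≤13 — dominates P6.
P5: interview score 9.0≥6.4, experience 11≥3, start delay 7≤13 — dominates P6.
Others (P1, P3, P7, P8) are each worse than P6 on at least one objective.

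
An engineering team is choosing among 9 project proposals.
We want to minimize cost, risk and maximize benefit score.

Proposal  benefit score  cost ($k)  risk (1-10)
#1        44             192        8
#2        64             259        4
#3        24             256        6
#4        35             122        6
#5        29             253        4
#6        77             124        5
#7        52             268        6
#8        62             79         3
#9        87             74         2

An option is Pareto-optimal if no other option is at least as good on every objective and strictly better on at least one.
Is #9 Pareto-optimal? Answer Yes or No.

#1: worse on benefit score (44 vs 87).
#2: worse on benefit score (64 vs 87).
#3: worse on benefit score (24 vs 87).
#4: worse on benefit score (35 vs 87).
#5: worse on benefit score (29 vs 87).
#6: worse on benefit score (77 vs 87).
#7: worse on benefit score (52 vs 87).
#8: worse on benefit score (62 vs 87).
No option is at least as good as #9 on every objective and strictly better on one.

Yes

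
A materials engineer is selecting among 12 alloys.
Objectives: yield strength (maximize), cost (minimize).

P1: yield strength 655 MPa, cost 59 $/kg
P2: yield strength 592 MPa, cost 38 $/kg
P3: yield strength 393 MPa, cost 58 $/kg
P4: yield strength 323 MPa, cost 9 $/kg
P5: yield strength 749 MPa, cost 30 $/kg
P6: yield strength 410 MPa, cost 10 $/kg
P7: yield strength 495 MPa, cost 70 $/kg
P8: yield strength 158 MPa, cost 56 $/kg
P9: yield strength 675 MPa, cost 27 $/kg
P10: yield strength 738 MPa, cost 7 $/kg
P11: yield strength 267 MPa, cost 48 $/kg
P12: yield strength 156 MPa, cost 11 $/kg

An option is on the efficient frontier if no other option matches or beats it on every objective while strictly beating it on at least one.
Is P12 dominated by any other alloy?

P4 vs P12: yield strength 323≥156, cost 9≤11 — P4 is at least as good on every objective and strictly better on at least one, so P4 dominates P12.

Yes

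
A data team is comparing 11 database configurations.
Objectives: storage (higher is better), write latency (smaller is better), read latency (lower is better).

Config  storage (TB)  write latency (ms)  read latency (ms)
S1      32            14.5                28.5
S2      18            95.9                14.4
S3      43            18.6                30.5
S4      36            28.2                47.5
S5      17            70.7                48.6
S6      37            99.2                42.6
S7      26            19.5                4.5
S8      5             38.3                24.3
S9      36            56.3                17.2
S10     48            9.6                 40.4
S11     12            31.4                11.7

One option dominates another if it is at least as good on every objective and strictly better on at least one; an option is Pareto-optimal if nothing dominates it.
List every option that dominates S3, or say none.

S1: worse on storage (32 vs 43).
S2: worse on storage (18 vs 43).
S4: worse on storage (36 vs 43).
S5: worse on storage (17 vs 43).
S6: worse on storage (37 vs 43).
S7: worse on storage (26 vs 43).
S8: worse on storage (5 vs 43).
S9: worse on storage (36 vs 43).
S10: worse on read latency (40.4 vs 30.5).
S11: worse on storage (12 vs 43).
No option dominates S3.

none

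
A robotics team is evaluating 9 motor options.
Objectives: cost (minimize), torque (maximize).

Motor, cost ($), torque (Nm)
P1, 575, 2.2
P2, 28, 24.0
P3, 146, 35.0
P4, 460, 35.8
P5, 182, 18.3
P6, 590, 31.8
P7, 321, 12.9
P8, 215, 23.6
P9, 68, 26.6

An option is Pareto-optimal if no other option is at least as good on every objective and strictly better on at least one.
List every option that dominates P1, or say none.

P2, P3, P4, P5, P7, P8, P9

P2: cost 28≤575, torque 24.0≥2.2 — dominates P1.
P3: cost 146≤575, torque 35.0≥2.2 — dominates P1.
P4: cost 460≤575, torque 35.8≥2.2 — dominates P1.
P5: cost 182≤575, torque 18.3≥2.2 — dominates P1.
P7: cost 321≤575, torque 12.9≥2.2 — dominates P1.
P8: cost 215≤575, torque 23.6≥2.2 — dominates P1.
P9: cost 68≤575, torque 26.6≥2.2 — dominates P1.
Others (P6) are each worse than P1 on at least one objective.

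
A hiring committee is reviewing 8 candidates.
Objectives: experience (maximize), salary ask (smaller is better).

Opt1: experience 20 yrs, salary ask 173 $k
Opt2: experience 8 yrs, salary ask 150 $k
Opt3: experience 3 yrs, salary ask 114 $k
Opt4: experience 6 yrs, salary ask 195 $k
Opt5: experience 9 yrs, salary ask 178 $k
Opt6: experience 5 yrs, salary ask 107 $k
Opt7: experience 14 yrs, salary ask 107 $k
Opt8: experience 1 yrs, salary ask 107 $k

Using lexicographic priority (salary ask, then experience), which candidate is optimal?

Opt7

First minimize salary ask: best is 107, kept {Opt6, Opt7, Opt8}.
Then maximize experience: best is 14, kept {Opt7}.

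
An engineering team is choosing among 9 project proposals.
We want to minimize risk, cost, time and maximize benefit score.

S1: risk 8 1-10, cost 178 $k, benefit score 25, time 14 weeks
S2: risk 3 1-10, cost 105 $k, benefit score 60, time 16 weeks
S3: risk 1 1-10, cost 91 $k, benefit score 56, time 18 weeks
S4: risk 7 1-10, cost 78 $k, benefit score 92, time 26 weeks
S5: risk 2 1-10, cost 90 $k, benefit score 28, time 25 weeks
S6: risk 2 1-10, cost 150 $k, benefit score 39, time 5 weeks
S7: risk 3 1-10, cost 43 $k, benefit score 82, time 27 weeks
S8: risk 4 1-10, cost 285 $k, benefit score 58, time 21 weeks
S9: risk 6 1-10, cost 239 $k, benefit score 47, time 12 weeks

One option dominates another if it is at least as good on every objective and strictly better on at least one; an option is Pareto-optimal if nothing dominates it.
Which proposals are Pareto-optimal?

S2, S3, S4, S5, S6, S7, S9

S1: dominated by S6 (risk 2≤8, cost 150≤178, benefit score 39≥25, time 5≤14).
S2: not dominated.
S3: not dominated (best risk).
S4: not dominated (best benefit score).
S5: not dominated.
S6: not dominated (best time).
S7: not dominated (best cost).
S8: dominated by S2 (risk 3≤4, cost 105≤285, benefit score 60≥58, time 16≤21).
S9: not dominated.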